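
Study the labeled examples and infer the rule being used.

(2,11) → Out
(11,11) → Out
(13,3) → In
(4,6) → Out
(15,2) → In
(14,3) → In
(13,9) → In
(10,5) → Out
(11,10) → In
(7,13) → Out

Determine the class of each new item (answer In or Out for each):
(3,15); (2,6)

Out, Out

All 'In' examples share one property — first > second AND sum ≥ 16 — and every 'Out' example lacks it.
(3,15) — 3 < 15, 3+15 = 18, hence Out.
(2,6) — 2 < 6, 2+6 = 8, hence Out.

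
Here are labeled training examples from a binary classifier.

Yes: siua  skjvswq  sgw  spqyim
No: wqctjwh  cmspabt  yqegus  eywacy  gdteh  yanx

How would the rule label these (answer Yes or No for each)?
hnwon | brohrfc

No, No

Looking at the examples, the only property every 'Yes' case has and every 'No' case lacks is: starts with 's'.
hnwon: starts with 'h', fails the rule → No.
brohrfc: starts with 'b', fails the rule → No.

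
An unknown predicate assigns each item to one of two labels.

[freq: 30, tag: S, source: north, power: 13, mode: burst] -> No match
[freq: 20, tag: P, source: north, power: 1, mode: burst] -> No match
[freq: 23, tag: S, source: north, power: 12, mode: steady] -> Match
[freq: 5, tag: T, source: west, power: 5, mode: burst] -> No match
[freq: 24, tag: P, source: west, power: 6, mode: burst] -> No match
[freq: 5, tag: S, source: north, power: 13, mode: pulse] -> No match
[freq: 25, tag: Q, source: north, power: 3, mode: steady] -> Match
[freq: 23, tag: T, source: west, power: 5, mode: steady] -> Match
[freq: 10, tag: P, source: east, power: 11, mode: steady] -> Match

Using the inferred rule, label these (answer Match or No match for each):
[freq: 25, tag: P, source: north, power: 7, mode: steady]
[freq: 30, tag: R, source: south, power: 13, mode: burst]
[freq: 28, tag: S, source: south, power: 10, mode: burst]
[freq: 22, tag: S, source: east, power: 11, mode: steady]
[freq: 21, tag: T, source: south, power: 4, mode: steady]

Every 'Match' example satisfies: mode is steady. None of the 'No match' examples do.

Match, No match, No match, Match, Match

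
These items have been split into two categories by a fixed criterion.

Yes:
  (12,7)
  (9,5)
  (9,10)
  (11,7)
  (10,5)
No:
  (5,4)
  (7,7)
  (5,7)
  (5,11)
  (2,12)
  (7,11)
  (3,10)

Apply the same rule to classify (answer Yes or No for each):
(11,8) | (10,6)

'Yes' ⟺ first ≥ 9.
(11,8) → first 11 → Yes.
(10,6) → first 10 → Yes.

Yes, Yes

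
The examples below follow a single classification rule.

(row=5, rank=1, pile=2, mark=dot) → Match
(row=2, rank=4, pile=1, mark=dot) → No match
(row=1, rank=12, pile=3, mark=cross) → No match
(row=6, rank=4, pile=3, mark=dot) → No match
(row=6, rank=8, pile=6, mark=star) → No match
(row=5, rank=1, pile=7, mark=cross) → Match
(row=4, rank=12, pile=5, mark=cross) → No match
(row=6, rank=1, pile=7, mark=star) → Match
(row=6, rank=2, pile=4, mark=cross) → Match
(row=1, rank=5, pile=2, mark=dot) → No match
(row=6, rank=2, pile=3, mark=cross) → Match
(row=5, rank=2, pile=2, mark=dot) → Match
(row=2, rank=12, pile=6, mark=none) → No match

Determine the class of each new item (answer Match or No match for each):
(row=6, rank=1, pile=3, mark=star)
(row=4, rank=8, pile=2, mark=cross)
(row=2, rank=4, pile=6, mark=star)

Match, No match, No match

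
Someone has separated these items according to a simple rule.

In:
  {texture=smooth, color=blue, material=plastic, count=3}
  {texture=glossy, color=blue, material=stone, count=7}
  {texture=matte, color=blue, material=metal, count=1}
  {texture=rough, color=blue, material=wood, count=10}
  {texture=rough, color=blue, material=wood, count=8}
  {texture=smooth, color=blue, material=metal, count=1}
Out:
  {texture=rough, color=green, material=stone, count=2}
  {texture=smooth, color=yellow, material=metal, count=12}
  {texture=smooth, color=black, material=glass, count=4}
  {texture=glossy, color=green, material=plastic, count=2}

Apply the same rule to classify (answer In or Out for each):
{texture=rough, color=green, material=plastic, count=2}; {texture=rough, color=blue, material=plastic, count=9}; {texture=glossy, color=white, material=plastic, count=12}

The pattern is that an item is 'In' exactly when: color is blue.
Out: {texture=rough, color=green, material=plastic, count=2}, since color is green.
In: {texture=rough, color=blue, material=plastic, count=9}, since color is blue.
Out: {texture=glossy, color=white, material=plastic, count=12}, since color is white.

Out, In, Out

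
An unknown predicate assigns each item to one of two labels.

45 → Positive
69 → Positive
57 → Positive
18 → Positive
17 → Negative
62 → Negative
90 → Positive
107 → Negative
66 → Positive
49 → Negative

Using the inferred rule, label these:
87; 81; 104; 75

Every 'Positive' example satisfies: multiple of 3. None of the 'Negative' examples do.
87 — 87 = 3·29, hence Positive.
81 — 81 = 3·27, hence Positive.
104 — 104 = 3·34 + 2, hence Negative.
75 — 75 = 3·25, hence Positive.

Positive, Positive, Negative, Positive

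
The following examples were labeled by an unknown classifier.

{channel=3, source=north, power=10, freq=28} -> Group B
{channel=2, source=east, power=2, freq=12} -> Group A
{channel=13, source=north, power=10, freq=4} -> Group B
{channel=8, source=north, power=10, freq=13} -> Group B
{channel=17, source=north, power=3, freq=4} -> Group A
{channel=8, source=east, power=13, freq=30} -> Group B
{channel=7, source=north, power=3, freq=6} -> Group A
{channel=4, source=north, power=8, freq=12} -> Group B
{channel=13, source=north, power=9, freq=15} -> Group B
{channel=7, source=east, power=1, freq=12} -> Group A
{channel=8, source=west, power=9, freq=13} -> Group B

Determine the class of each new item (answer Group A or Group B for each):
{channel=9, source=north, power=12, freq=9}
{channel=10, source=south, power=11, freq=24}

Group B, Group B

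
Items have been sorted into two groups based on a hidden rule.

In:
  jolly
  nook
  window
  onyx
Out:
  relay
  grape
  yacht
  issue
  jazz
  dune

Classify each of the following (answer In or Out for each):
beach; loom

Out, In

The simplest hypothesis consistent with all the labels is: contains 'o'.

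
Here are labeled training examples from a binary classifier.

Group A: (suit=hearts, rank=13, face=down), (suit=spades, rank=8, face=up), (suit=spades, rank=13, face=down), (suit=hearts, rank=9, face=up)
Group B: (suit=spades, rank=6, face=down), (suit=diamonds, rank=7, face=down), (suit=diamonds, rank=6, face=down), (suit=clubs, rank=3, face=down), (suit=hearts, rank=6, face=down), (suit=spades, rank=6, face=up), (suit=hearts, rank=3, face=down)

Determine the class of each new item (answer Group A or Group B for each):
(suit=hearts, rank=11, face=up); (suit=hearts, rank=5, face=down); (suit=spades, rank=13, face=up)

One predicate separates the groups cleanly: rank ≥ 8.
(suit=hearts, rank=11, face=up) → rank = 11 → Group A. (suit=hearts, rank=5, face=down) → rank = 5 → Group B. (suit=spades, rank=13, face=up) → rank = 13 → Group A.

Group A, Group B, Group A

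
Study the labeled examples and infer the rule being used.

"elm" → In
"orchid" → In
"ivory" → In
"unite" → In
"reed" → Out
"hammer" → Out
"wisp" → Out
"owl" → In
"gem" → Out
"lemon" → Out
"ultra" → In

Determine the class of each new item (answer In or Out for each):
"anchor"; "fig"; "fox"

In, Out, Out

The classifier is using: starts with a vowel.
"anchor": starts with 'a' — satisfies this, so In. "fig": starts with 'f' — does not pass, so Out. "fox": starts with 'f' — does not pass, so Out.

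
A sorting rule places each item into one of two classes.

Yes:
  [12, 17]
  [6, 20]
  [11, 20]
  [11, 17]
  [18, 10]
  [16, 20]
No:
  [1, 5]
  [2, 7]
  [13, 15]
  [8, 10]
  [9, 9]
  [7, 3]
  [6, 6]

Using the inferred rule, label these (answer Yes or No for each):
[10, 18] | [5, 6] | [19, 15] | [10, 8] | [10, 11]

Every 'Yes' example satisfies: max ≥ 16. None of the 'No' examples do.
[10, 18] — max 18, hence Yes. [5, 6] — max 6, hence No. [19, 15] — max 19, hence Yes. [10, 8] — max 10, hence No. [10, 11] — max 11, hence No.

Yes, No, Yes, No, No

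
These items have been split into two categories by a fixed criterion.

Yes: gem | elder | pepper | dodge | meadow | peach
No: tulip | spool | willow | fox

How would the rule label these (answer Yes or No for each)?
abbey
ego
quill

Yes, Yes, No

A rule that fits every label: contains 'e' — true of each 'Yes' example, false of each 'No' one.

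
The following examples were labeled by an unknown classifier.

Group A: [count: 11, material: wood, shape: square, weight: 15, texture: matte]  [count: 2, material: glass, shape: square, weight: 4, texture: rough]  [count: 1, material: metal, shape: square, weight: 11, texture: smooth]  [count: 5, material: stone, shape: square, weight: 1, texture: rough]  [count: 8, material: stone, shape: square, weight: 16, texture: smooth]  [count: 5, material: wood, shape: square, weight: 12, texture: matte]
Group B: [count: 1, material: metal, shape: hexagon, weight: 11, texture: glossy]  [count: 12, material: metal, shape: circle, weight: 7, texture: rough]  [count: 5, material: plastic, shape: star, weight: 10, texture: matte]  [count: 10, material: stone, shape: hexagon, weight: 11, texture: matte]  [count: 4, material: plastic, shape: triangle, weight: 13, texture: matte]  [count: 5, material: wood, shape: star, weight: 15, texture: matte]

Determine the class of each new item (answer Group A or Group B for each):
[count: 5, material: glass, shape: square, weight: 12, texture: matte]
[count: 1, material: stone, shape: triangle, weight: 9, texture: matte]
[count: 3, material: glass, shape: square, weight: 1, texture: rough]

Group A, Group B, Group A

Rule: shape is square. This holds for each 'Group A' example and fails for each 'Group B' one.
[count: 5, material: glass, shape: square, weight: 12, texture: matte] → shape is square → Group A.
[count: 1, material: stone, shape: triangle, weight: 9, texture: matte] → shape is triangle → Group B.
[count: 3, material: glass, shape: square, weight: 1, texture: rough] → shape is square → Group A.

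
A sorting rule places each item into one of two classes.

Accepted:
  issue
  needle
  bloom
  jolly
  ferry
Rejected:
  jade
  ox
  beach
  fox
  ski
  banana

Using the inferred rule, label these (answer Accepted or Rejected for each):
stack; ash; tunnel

Rejected, Rejected, Accepted

The classifier is using: has a double letter.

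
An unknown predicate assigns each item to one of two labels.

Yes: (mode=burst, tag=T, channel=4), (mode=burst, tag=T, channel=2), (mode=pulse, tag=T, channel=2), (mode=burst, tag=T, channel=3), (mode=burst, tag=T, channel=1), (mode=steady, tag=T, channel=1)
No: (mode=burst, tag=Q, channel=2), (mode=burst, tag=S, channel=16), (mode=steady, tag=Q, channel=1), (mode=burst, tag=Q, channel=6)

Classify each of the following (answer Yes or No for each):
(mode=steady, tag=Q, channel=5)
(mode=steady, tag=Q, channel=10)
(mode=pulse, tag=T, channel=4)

No, No, Yes

The common property of the 'Yes' items is: tag is T. No 'No' item has it.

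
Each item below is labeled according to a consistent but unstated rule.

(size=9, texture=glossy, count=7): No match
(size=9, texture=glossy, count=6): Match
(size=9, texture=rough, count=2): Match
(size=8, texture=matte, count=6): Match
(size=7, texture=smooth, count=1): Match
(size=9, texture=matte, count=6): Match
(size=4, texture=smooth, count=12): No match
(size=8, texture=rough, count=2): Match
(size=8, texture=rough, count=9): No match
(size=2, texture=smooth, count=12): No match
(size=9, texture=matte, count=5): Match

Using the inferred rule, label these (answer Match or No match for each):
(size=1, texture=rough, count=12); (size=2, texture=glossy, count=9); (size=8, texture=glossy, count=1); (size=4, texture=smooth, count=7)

The simplest hypothesis consistent with all the labels is: count ≤ 6.
(size=1, texture=rough, count=12) — count = 12, hence No match. (size=2, texture=glossy, count=9) — count = 9, hence No match. (size=8, texture=glossy, count=1) — count = 1, hence Match. (size=4, texture=smooth, count=7) — count = 7, hence No match.

No match, No match, Match, No match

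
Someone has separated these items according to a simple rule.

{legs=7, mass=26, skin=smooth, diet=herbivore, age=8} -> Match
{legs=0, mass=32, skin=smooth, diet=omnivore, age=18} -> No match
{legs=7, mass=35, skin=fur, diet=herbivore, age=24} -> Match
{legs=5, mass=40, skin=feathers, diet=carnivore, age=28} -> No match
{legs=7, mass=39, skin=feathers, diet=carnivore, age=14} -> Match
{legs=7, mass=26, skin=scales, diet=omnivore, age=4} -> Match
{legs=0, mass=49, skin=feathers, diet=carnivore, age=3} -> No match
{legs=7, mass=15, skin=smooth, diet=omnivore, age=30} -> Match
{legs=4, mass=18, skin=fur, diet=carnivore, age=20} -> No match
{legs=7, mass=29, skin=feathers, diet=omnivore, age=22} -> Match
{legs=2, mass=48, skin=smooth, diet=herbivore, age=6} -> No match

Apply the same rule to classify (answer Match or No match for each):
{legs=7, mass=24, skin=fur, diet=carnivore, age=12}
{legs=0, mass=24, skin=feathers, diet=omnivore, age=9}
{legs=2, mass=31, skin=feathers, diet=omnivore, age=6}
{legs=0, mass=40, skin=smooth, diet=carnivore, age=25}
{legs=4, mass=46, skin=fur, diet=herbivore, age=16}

Match, No match, No match, No match, No match

All 'Match' examples share one property — legs = 7 — and every 'No match' example lacks it.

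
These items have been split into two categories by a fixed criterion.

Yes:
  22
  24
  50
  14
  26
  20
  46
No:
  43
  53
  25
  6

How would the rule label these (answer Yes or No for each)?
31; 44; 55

'Yes' ⟺ even AND at least 14.
31 — 31 is odd, 31 ≥ 14, hence No. 44 — 44 is even, 44 ≥ 14, hence Yes. 55 — 55 is odd, 55 ≥ 14, hence No.

No, Yes, No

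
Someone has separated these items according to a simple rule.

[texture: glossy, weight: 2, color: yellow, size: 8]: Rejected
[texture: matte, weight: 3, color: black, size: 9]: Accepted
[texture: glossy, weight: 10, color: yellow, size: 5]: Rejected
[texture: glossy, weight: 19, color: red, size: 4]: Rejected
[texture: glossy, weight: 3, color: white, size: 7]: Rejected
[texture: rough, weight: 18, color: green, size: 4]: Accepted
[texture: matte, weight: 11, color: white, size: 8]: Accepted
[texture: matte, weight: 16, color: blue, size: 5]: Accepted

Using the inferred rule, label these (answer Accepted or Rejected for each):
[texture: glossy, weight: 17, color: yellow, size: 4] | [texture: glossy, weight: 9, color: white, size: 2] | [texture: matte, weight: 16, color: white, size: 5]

The distinguishing property — texture is not glossy — holds for all the 'Accepted' cases and none of the 'Rejected' cases.
[texture: glossy, weight: 17, color: yellow, size: 4]: texture is glossy, does not pass → Rejected.
[texture: glossy, weight: 9, color: white, size: 2]: texture is glossy, does not pass → Rejected.
[texture: matte, weight: 16, color: white, size: 5]: texture is matte, qualifies → Accepted.

Rejected, Rejected, Accepted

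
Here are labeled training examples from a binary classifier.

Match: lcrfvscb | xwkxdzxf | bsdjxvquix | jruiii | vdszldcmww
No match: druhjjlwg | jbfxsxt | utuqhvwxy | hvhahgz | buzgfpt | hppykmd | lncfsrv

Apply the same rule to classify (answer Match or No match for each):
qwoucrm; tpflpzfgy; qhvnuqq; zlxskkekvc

No match, No match, No match, Match

Comparing the two groups points to one rule — even length.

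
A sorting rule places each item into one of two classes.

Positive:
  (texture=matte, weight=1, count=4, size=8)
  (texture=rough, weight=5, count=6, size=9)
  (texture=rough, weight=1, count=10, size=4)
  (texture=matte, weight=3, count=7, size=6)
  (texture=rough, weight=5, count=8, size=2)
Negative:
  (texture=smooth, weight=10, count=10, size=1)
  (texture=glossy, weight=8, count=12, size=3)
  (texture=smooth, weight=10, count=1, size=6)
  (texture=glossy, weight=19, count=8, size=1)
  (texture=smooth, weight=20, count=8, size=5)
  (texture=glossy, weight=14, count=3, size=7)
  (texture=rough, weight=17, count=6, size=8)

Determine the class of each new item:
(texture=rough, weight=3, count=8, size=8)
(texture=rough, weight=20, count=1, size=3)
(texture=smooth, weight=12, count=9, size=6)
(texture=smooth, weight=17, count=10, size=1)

Positive, Negative, Negative, Negative

The distinguishing property — weight ≤ 5 — holds for all the 'Positive' cases and none of the 'Negative' cases.
(texture=rough, weight=3, count=8, size=8): weight = 3 — checks out, so Positive.
(texture=rough, weight=20, count=1, size=3): weight = 20 — doesn't match, so Negative.
(texture=smooth, weight=12, count=9, size=6): weight = 12 — doesn't match, so Negative.
(texture=smooth, weight=17, count=10, size=1): weight = 17 — doesn't match, so Negative.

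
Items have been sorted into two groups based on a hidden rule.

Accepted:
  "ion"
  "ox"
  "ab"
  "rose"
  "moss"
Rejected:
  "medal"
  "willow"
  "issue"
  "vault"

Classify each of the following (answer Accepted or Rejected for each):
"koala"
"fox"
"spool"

The rule appears to be: length ≤ 4.
"koala": Rejected (length 5). "fox": Accepted (length 3). "spool": Rejected (length 5).

Rejected, Accepted, Rejected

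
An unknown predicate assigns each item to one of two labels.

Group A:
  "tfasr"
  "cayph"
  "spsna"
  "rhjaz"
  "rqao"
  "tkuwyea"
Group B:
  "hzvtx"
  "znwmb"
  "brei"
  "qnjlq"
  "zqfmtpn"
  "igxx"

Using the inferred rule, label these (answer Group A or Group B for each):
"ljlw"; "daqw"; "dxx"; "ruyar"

Group B, Group A, Group B, Group A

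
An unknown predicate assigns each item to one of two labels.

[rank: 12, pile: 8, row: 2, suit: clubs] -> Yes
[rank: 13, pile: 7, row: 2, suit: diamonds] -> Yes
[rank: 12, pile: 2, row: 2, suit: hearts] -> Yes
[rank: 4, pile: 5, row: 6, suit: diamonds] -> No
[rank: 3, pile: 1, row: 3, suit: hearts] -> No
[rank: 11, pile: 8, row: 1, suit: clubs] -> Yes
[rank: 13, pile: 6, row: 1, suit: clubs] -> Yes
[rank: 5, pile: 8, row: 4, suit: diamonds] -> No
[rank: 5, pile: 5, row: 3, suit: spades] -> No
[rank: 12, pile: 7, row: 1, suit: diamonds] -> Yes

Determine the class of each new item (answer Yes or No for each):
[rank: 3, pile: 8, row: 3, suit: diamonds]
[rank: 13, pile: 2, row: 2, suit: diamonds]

No, Yes

All 'Yes' examples share one property — row ≤ 2 — and every 'No' example lacks it.
[rank: 3, pile: 8, row: 3, suit: diamonds]: row = 3, fails this test → No.
[rank: 13, pile: 2, row: 2, suit: diamonds]: row = 2, qualifies → Yes.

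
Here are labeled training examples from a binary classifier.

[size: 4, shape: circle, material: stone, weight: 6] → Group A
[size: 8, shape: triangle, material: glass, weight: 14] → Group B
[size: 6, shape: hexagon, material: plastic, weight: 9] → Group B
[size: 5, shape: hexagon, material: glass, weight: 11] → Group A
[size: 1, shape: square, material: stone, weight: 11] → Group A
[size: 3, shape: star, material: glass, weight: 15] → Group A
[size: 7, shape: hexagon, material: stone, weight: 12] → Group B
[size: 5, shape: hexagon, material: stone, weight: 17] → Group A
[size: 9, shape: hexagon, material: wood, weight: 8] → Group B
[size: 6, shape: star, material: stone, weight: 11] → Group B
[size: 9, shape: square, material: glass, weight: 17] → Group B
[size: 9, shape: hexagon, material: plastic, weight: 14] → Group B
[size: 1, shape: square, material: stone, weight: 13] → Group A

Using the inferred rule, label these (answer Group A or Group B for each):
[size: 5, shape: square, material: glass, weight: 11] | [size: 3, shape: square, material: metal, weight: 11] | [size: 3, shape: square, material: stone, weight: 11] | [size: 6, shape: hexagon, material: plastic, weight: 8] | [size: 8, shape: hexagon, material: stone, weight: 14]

Group A, Group A, Group A, Group B, Group B

One predicate separates the groups cleanly: size ≤ 5.
Group A: [size: 5, shape: square, material: glass, weight: 11], since size = 5. Group A: [size: 3, shape: square, material: metal, weight: 11], since size = 3. Group A: [size: 3, shape: square, material: stone, weight: 11], since size = 3. Group B: [size: 6, shape: hexagon, material: plastic, weight: 8], since size = 6. Group B: [size: 8, shape: hexagon, material: stone, weight: 14], since size = 8.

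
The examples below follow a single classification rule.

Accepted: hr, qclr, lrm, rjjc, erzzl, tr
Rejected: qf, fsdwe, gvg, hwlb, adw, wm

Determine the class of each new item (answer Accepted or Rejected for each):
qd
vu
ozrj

Rejected, Rejected, Accepted

The rule appears to be: contains 'r'.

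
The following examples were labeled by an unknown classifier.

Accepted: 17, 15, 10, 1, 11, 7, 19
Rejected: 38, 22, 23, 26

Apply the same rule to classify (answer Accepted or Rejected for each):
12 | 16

The classifier is using: at most 19.
12 → 12 ≤ 19 → Accepted. 16 → 16 ≤ 19 → Accepted.

Accepted, Accepted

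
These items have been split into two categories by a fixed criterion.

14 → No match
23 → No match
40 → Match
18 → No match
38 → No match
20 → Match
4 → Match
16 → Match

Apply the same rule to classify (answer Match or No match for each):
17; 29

The pattern is that an item is 'Match' exactly when: multiple of 4.
17: 17 = 4·4 + 1, fails the rule → No match.
29: 29 = 4·7 + 1, fails the rule → No match.

No match, No match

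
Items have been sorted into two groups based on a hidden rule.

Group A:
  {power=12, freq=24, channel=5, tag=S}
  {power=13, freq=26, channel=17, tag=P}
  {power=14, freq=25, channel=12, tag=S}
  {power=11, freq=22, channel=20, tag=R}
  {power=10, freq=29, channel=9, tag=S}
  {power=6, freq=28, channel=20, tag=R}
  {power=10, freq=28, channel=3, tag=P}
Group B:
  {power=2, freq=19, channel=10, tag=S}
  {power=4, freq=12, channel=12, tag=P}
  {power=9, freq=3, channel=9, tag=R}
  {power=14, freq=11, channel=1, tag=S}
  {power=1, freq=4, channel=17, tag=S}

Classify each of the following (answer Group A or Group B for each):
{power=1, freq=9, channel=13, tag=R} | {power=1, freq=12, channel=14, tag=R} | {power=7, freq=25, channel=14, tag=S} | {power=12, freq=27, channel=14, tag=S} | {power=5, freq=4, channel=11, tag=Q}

Group B, Group B, Group A, Group A, Group B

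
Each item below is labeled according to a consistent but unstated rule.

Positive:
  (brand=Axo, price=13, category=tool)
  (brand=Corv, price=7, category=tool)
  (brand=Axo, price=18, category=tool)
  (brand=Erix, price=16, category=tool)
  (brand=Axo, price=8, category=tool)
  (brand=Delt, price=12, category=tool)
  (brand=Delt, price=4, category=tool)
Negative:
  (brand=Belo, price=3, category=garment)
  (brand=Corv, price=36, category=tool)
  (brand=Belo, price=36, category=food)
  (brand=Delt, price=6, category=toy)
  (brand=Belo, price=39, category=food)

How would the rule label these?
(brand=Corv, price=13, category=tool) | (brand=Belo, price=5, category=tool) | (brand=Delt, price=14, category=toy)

Positive, Positive, Negative

One predicate separates the groups cleanly: category is tool AND price ≤ 18.
Positive: (brand=Corv, price=13, category=tool), since category is tool, price = 13.
Positive: (brand=Belo, price=5, category=tool), since category is tool, price = 5.
Negative: (brand=Delt, price=14, category=toy), since category is toy, price = 14.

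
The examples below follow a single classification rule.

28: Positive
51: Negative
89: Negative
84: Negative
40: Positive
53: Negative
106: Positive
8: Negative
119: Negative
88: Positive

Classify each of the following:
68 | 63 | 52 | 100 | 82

The pattern is that an item is 'Positive' exactly when: ≡ 1 (mod 3).
68 — 68 mod 3 = 2, hence Negative. 63 — 63 mod 3 = 0, hence Negative. 52 — 52 mod 3 = 1, hence Positive. 100 — 100 mod 3 = 1, hence Positive. 82 — 82 mod 3 = 1, hence Positive.

Negative, Negative, Positive, Positive, Positive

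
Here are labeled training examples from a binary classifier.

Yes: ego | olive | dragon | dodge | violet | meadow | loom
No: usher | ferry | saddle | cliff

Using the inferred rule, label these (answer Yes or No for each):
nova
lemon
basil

Yes, Yes, No

Checking candidate rules against both groups, what survives is: contains 'o'.
nova: Yes (has 'o'). lemon: Yes (has 'o'). basil: No (no 'o').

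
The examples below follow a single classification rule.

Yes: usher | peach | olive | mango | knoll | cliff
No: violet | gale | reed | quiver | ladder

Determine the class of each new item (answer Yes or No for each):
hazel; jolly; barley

Yes, Yes, No

One predicate separates the groups cleanly: odd length.
hazel: length 5 — checks out, so Yes.
jolly: length 5 — checks out, so Yes.
barley: length 6 — doesn't match, so No.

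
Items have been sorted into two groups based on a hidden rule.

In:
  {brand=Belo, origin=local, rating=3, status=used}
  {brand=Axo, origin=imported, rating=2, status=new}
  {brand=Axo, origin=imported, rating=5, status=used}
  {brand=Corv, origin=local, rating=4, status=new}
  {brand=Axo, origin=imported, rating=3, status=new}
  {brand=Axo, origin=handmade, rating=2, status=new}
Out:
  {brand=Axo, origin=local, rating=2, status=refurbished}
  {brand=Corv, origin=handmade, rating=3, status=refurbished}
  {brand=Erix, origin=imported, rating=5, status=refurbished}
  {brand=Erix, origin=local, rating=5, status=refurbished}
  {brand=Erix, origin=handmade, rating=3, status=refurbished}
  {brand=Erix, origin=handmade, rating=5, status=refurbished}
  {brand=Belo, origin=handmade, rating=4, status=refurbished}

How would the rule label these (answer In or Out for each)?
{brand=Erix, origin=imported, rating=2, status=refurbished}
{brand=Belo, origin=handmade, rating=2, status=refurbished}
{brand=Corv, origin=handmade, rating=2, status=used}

'In' ⟺ status is not refurbished.
{brand=Erix, origin=imported, rating=2, status=refurbished} — status is refurbished, hence Out.
{brand=Belo, origin=handmade, rating=2, status=refurbished} — status is refurbished, hence Out.
{brand=Corv, origin=handmade, rating=2, status=used} — status is used, hence In.

Out, Out, In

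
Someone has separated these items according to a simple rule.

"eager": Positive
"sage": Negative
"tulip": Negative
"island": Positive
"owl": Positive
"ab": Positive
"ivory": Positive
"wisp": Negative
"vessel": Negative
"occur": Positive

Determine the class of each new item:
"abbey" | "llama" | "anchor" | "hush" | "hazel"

Positive, Negative, Positive, Negative, Negative

The common property of the 'Positive' items is: starts with a vowel. No 'Negative' item has it.
"abbey" — starts with 'a', hence Positive.
"llama" — starts with 'l', hence Negative.
"anchor" — starts with 'a', hence Positive.
"hush" — starts with 'h', hence Negative.
"hazel" — starts with 'h', hence Negative.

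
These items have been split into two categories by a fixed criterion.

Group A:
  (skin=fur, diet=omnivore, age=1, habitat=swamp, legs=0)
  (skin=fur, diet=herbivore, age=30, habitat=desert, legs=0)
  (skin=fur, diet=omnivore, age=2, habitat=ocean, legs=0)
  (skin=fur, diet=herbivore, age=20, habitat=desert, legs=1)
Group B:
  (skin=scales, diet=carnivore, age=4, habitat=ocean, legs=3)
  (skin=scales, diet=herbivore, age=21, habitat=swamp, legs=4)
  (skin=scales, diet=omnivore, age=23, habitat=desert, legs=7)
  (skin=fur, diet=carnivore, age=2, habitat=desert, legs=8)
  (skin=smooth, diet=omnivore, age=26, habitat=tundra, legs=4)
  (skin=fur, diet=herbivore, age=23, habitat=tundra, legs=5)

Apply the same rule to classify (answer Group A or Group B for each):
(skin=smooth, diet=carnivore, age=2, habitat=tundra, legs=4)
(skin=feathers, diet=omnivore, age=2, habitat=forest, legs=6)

One predicate separates the groups cleanly: legs ≤ 1.
(skin=smooth, diet=carnivore, age=2, habitat=tundra, legs=4): legs = 4, fails this test → Group B. (skin=feathers, diet=omnivore, age=2, habitat=forest, legs=6): legs = 6, fails this test → Group B.

Group B, Group B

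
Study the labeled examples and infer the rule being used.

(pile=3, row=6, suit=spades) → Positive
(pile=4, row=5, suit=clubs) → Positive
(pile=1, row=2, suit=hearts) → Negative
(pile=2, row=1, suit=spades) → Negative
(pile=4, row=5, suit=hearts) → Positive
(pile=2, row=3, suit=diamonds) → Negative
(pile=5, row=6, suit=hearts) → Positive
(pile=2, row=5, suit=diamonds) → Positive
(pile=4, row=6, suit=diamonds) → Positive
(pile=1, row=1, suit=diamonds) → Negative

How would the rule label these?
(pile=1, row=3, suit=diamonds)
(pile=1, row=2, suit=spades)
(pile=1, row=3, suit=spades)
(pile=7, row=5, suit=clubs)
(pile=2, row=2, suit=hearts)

The classifier is using: row ≥ 5.
Negative: (pile=1, row=3, suit=diamonds), since row = 3. Negative: (pile=1, row=2, suit=spades), since row = 2. Negative: (pile=1, row=3, suit=spades), since row = 3. Positive: (pile=7, row=5, suit=clubs), since row = 5. Negative: (pile=2, row=2, suit=hearts), since row = 2.

Negative, Negative, Negative, Positive, Negative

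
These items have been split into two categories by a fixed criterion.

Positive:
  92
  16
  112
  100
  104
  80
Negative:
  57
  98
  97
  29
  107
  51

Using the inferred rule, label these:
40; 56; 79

The simplest hypothesis consistent with all the labels is: multiple of 4.
40: 40 = 4·10 — has this property, so Positive. 56: 56 = 4·14 — has this property, so Positive. 79: 79 = 4·19 + 3 — fails the rule, so Negative.

Positive, Positive, Negative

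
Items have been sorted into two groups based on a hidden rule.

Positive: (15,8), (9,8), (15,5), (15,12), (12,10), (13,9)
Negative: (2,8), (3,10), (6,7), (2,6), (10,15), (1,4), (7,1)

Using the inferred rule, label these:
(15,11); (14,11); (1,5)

A rule that fits every label: first > second AND sum ≥ 10 — true of each 'Positive' example, false of each 'Negative' one.
(15,11) — 15 > 11, 15+11 = 26, hence Positive.
(14,11) — 14 > 11, 14+11 = 25, hence Positive.
(1,5) — 1 < 5, 1+5 = 6, hence Negative.

Positive, Positive, Negative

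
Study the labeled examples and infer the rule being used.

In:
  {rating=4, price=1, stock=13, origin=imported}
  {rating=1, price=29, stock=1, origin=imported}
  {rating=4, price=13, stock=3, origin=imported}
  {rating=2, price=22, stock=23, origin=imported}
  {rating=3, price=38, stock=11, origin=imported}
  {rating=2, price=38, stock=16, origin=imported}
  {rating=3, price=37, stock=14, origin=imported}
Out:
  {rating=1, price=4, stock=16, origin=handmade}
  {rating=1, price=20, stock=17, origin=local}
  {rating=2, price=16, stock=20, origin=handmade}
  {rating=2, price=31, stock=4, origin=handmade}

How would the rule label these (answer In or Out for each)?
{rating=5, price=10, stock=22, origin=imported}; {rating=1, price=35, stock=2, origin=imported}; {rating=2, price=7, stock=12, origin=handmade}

In, In, Out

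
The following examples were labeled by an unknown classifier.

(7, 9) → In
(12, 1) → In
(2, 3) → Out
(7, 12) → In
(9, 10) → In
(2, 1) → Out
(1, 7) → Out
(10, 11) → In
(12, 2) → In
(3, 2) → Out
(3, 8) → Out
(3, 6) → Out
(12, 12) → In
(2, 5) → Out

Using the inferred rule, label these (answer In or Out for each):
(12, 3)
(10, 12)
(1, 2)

The simplest hypothesis consistent with all the labels is: sum ≥ 13.
(12, 3) — 12+3 = 15, hence In. (10, 12) — 10+12 = 22, hence In. (1, 2) — 1+2 = 3, hence Out.

In, In, Out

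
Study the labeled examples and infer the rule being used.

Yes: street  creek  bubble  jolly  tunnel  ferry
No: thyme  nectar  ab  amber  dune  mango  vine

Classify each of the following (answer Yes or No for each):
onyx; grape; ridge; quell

All 'Yes' examples share one property — has a double letter — and every 'No' example lacks it.
onyx: no doubled letter, lacks this property → No. grape: no doubled letter, lacks this property → No. ridge: no doubled letter, lacks this property → No. quell: 'll' doubled, matches → Yes.

No, No, No, Yes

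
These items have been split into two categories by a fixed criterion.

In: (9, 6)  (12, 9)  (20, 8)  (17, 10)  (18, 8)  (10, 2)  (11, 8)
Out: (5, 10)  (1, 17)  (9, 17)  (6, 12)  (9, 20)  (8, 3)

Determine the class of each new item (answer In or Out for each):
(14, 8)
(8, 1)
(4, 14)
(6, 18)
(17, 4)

In, Out, Out, Out, In

'In' ⟺ first > second AND sum ≥ 12.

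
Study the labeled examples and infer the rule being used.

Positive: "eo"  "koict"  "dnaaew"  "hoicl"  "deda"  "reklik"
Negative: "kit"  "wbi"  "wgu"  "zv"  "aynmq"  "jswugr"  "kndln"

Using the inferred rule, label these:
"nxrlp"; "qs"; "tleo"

Negative, Negative, Positive

One predicate separates the groups cleanly: has ≥ 2 vowels.
"nxrlp": 0 vowels — lacks this property, so Negative.
"qs": 0 vowels — lacks this property, so Negative.
"tleo": 2 vowels — qualifies, so Positive.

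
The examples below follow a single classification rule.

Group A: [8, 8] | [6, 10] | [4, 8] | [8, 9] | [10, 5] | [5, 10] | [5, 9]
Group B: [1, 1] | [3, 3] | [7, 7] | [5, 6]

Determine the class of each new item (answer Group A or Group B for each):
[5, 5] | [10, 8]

Group B, Group A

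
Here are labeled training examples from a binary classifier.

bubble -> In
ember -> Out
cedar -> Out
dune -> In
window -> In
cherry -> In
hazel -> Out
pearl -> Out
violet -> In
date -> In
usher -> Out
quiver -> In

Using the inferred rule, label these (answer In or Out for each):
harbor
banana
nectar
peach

Rule: even length. This holds for each 'In' example and fails for each 'Out' one.
In: harbor, since length 6.
In: banana, since length 6.
In: nectar, since length 6.
Out: peach, since length 5.

In, In, In, Out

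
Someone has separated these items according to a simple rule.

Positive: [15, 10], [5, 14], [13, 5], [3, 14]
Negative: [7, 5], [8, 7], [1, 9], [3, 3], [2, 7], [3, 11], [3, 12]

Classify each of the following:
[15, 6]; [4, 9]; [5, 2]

Positive, Negative, Negative

The distinguishing property — sum ≥ 17 — holds for all the 'Positive' cases and none of the 'Negative' cases.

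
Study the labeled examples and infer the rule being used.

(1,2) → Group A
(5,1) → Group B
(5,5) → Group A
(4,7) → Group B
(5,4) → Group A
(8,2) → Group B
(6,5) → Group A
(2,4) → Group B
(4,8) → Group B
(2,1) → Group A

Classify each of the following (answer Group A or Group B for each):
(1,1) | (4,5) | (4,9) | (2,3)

'Group A' ⟺ |first − second| ≤ 1.
(1,1) — |1−1| = 0, hence Group A.
(4,5) — |4−5| = 1, hence Group A.
(4,9) — |4−9| = 5, hence Group B.
(2,3) — |2−3| = 1, hence Group A.

Group A, Group A, Group B, Group A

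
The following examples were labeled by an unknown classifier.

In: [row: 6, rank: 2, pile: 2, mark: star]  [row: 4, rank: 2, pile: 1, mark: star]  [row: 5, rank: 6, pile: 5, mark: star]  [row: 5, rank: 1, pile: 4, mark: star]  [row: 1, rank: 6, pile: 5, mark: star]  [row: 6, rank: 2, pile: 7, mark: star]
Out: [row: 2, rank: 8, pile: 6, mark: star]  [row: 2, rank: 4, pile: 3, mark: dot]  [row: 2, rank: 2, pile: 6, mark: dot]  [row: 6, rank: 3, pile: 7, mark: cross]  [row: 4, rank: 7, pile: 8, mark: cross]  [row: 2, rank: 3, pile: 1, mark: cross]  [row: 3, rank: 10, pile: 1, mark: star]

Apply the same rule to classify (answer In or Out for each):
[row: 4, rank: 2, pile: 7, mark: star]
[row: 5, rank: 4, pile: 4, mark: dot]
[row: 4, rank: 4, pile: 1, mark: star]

The simplest hypothesis consistent with all the labels is: mark is star AND rank ≤ 6.
[row: 4, rank: 2, pile: 7, mark: star] → mark is star, rank = 2 → In.
[row: 5, rank: 4, pile: 4, mark: dot] → mark is dot, rank = 4 → Out.
[row: 4, rank: 4, pile: 1, mark: star] → mark is star, rank = 4 → In.

In, Out, In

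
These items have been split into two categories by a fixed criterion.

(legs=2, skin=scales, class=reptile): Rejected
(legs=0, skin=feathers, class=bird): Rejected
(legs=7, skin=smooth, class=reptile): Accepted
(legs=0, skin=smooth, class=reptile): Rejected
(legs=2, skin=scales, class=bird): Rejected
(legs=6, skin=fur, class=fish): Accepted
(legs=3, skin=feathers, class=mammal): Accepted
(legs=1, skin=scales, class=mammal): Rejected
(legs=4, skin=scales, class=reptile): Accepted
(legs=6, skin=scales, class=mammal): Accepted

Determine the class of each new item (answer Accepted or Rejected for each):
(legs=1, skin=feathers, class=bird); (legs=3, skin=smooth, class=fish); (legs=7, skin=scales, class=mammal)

Rejected, Accepted, Accepted

'Accepted' ⟺ legs ≥ 3.
Rejected: (legs=1, skin=feathers, class=bird), since legs = 1. Accepted: (legs=3, skin=smooth, class=fish), since legs = 3. Accepted: (legs=7, skin=scales, class=mammal), since legs = 7.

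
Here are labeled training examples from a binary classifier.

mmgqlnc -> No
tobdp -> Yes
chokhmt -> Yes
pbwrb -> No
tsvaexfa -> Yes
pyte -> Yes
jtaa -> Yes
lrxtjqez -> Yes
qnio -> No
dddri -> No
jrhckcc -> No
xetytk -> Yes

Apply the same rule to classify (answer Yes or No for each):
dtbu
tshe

Yes, Yes

A rule that fits every label: contains 't' — true of each 'Yes' example, false of each 'No' one.
dtbu — has 't', hence Yes.
tshe — has 't', hence Yes.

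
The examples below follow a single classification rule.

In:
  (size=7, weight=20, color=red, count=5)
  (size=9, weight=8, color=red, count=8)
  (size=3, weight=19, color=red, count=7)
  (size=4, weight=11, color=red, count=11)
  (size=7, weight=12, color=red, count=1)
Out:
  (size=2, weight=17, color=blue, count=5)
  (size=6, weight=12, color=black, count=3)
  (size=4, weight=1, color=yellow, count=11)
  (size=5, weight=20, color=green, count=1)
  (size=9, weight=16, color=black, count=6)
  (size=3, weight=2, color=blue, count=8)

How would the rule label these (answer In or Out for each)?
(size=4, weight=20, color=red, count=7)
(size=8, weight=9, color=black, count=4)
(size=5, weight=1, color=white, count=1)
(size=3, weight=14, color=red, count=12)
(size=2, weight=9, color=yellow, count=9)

The common property of the 'In' items is: color is red. No 'Out' item has it.
(size=4, weight=20, color=red, count=7) — color is red, hence In.
(size=8, weight=9, color=black, count=4) — color is black, hence Out.
(size=5, weight=1, color=white, count=1) — color is white, hence Out.
(size=3, weight=14, color=red, count=12) — color is red, hence In.
(size=2, weight=9, color=yellow, count=9) — color is yellow, hence Out.

In, Out, Out, In, Out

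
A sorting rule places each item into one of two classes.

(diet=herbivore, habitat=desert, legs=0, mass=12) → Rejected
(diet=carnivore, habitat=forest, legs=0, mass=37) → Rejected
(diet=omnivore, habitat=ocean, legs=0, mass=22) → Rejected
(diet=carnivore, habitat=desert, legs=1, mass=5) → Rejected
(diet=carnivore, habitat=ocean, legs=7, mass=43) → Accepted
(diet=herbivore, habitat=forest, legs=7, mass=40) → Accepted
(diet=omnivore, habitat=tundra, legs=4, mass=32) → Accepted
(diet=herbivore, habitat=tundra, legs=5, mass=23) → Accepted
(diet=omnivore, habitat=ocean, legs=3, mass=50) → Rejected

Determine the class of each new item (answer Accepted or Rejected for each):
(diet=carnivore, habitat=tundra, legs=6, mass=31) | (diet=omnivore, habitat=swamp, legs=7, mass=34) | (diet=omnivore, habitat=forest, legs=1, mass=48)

Accepted, Accepted, Rejected

The rule appears to be: legs ≥ 4.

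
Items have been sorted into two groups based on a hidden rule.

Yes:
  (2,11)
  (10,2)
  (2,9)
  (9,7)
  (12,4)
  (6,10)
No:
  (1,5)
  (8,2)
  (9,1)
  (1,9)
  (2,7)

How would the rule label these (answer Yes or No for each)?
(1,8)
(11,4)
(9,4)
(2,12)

The classifier is using: sum ≥ 11.
(1,8) → 1+8 = 9 → No.
(11,4) → 11+4 = 15 → Yes.
(9,4) → 9+4 = 13 → Yes.
(2,12) → 2+12 = 14 → Yes.

No, Yes, Yes, Yes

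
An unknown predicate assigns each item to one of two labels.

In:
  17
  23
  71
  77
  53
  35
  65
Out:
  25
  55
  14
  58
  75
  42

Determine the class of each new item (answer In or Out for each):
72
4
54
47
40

A rule that fits every label: ≡ 5 (mod 6) — true of each 'In' example, false of each 'Out' one.
72 — 72 mod 6 = 0, hence Out. 4 — 4 mod 6 = 4, hence Out. 54 — 54 mod 6 = 0, hence Out. 47 — 47 mod 6 = 5, hence In. 40 — 40 mod 6 = 4, hence Out.

Out, Out, Out, In, Out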